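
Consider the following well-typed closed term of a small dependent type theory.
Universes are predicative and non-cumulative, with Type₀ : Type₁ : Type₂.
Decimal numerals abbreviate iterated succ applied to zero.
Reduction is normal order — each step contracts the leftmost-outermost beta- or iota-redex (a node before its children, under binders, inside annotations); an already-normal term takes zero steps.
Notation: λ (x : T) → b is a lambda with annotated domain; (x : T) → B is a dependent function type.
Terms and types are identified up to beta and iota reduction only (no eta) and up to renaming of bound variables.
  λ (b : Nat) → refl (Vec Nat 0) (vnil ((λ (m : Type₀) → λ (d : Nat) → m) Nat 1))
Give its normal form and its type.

normal form:
  λ (b : Nat) → refl (Vec Nat 0) (vnil Nat)
type:
  (b : Nat) → Eq (Vec Nat 0) (vnil Nat) (vnil Nat)


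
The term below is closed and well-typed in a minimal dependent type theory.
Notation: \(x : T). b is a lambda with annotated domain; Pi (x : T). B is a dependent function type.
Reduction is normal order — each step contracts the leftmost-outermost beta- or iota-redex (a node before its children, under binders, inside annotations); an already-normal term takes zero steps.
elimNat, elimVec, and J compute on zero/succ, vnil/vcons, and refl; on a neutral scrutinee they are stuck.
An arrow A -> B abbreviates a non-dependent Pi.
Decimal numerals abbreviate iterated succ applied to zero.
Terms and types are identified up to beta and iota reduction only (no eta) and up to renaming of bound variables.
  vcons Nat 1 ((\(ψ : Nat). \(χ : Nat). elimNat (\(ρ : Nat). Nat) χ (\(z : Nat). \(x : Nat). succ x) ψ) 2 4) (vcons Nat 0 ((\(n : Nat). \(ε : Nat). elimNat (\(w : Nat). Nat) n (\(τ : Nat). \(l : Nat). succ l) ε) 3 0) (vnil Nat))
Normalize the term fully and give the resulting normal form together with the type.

normal form:
  vcons Nat 1 6 (vcons Nat 0 3 (vnil Nat))
the term's type:
  Vec Nat 2


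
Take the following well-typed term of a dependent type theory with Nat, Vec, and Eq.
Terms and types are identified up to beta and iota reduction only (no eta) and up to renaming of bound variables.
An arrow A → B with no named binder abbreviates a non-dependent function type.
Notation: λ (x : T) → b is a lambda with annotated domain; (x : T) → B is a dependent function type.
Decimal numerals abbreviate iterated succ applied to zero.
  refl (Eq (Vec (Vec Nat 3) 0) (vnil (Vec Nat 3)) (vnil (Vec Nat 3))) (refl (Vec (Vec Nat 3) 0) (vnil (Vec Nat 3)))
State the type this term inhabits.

the term's type:
  Eq (Eq (Vec (Vec Nat 3) 0) (vnil (Vec Nat 3)) (vnil (Vec Nat 3))) (refl (Vec (Vec Nat 3) 0) (vnil (Vec Nat 3))) (refl (Vec (Vec Nat 3) 0) (vnil (Vec Nat 3)))


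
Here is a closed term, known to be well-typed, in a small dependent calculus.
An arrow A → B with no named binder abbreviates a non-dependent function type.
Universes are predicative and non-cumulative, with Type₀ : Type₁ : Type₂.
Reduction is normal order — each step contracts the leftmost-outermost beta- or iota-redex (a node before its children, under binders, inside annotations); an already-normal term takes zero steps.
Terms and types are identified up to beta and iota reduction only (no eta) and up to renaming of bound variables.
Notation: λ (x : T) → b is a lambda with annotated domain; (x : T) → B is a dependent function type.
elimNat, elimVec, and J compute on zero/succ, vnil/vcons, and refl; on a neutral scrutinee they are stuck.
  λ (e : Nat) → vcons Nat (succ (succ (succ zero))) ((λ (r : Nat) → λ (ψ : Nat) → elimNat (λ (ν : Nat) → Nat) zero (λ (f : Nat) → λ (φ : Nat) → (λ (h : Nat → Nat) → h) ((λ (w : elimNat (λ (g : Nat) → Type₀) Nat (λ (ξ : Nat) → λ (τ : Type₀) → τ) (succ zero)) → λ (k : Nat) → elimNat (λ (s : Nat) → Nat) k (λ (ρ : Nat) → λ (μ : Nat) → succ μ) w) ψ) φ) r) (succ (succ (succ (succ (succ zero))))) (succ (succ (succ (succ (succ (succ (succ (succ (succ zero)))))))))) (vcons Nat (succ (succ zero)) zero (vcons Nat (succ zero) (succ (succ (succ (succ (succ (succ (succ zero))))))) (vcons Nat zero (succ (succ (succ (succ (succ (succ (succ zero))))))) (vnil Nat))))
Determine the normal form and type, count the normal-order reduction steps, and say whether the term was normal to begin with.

reduced normal form:
  λ (e : Nat) → vcons Nat (succ (succ (succ zero))) (succ (succ (succ (succ (succ (succ (succ (succ (succ (succ (succ (succ (succ (succ (succ (succ (succ (succ (succ (succ (succ (succ (succ (succ (succ (succ (succ (succ (succ (succ (succ (succ (succ (succ (succ (succ (succ (succ (succ (succ (succ (succ (succ (succ (succ zero))))))))))))))))))))))))))))))))))))))))))))) (vcons Nat (succ (succ zero)) zero (vcons Nat (succ zero) (succ (succ (succ (succ (succ (succ (succ zero))))))) (vcons Nat zero (succ (succ (succ (succ (succ (succ (succ zero))))))) (vnil Nat))))
the term's type:
  Nat → Vec Nat (succ (succ (succ (succ zero))))
normal-order step count: 173
already normal: no
first contracted redex: a beta-redex


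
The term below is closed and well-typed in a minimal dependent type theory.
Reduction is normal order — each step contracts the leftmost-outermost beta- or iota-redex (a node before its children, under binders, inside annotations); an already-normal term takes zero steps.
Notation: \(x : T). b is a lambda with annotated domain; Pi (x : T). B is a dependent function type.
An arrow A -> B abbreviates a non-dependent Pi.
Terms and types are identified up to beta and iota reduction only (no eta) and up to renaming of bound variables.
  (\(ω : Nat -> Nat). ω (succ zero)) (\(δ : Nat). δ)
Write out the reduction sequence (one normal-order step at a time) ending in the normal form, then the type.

normal-order reduction:
  (\(ω : Nat -> Nat). ω (succ zero)) (\(δ : Nat). δ)
  ~> (\(ω : Nat). ω) (succ zero)
  ~> succ zero
the term's type:
  Nat


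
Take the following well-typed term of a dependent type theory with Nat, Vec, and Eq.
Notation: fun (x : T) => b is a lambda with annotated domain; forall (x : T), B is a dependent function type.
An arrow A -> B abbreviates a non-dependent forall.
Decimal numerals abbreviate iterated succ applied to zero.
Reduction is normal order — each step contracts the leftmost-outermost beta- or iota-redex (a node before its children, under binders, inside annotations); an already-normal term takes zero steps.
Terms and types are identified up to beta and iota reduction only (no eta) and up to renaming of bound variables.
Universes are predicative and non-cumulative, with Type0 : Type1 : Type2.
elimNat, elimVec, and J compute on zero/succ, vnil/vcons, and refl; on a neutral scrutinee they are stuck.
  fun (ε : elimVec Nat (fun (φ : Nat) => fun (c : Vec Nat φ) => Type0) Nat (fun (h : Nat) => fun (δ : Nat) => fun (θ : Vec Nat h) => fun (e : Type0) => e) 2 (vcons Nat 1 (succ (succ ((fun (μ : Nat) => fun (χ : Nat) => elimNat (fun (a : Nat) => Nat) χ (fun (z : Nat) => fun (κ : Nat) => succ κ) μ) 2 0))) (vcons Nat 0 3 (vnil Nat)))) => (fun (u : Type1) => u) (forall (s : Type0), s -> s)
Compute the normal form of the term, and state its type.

resulting normal form:
  fun (ε : Nat) => forall (φ : Type0), φ -> φ
type:
  Nat -> Type1


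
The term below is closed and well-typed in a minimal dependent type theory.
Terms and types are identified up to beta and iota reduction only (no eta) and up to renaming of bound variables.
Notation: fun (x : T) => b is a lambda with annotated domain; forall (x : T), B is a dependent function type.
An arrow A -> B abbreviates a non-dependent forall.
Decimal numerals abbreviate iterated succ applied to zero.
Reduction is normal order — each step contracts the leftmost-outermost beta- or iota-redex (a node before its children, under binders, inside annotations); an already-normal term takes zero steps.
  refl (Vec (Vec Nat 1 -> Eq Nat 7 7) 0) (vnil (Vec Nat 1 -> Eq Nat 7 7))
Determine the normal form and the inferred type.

reduced normal form:
  refl (Vec (Vec Nat 1 -> Eq Nat 7 7) 0) (vnil (Vec Nat 1 -> Eq Nat 7 7))
the term's type:
  Eq (Vec (Vec Nat 1 -> Eq Nat 7 7) 0) (vnil (Vec Nat 1 -> Eq Nat 7 7)) (vnil (Vec Nat 1 -> Eq Nat 7 7))


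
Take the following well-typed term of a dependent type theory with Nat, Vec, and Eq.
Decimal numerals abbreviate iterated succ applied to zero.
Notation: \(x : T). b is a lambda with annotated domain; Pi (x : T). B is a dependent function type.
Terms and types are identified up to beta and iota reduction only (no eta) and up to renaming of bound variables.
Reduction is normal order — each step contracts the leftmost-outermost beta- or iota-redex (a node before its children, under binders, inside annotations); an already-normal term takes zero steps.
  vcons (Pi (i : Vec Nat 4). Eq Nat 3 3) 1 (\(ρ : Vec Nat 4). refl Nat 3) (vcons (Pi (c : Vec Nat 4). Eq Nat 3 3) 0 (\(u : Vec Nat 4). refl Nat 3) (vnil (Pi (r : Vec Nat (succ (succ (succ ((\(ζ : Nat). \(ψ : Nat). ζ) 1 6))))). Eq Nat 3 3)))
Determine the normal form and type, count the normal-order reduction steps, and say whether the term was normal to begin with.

normal form:
  vcons (Pi (i : Vec Nat 4). Eq Nat 3 3) 1 (\(ρ : Vec Nat 4). refl Nat 3) (vcons (Pi (c : Vec Nat 4). Eq Nat 3 3) 0 (\(u : Vec Nat 4). refl Nat 3) (vnil (Pi (r : Vec Nat 4). Eq Nat 3 3)))
the term's type:
  Vec (Pi (i : Vec Nat 4). Eq Nat 3 3) 2
normal-order step count: 2
started in normal form: no
first redex: a beta-redex


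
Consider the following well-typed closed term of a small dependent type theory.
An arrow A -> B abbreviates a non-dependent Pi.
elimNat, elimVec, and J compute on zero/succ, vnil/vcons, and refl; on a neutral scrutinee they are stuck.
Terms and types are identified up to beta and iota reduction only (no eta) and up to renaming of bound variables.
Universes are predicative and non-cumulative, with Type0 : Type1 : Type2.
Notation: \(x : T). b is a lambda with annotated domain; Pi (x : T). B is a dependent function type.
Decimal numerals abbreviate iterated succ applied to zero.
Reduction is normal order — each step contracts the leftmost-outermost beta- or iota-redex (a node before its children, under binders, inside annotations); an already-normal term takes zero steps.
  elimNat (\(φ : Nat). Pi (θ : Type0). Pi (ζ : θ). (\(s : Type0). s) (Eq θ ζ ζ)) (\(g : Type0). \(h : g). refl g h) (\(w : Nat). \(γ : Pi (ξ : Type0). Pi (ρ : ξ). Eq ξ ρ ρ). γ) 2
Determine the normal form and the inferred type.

resulting normal form:
  \(φ : Type0). \(θ : φ). refl φ θ
type:
  Pi (φ : Type0). Pi (θ : φ). Eq φ θ θ
observation: the leftmost-outermost redex is an elimNat iota-redex, and normalization takes 7 steps.


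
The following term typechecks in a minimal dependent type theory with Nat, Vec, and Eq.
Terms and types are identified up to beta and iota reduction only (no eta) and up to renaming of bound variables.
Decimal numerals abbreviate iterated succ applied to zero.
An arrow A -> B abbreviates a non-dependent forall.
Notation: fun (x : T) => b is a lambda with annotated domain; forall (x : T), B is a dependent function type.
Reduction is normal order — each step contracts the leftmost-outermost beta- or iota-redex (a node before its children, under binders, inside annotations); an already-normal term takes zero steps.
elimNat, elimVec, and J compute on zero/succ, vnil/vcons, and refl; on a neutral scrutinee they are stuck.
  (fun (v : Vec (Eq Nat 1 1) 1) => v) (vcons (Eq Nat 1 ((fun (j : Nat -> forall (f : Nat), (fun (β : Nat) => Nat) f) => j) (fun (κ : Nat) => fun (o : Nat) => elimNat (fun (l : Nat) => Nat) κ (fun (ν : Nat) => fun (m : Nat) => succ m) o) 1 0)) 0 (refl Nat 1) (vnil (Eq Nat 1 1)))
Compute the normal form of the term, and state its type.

normal form:
  vcons (Eq Nat 1 1) 0 (refl Nat 1) (vnil (Eq Nat 1 1))
the term's type:
  Vec (Eq Nat 1 1) 1


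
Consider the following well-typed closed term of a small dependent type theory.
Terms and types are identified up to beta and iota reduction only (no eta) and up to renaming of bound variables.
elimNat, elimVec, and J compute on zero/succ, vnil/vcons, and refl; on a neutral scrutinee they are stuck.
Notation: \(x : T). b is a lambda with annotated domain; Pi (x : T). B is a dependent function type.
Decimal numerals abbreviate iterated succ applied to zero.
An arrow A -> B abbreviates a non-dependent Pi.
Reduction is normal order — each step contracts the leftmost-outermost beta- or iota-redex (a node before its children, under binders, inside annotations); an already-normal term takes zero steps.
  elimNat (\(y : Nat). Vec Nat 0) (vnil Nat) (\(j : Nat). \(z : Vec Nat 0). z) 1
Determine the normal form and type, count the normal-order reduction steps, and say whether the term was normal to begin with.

resulting normal form:
  vnil Nat
the term's type:
  Vec Nat 0
reduction steps (normal order): 4
started in normal form: no
first contracted redex: an elimNat iota-redex


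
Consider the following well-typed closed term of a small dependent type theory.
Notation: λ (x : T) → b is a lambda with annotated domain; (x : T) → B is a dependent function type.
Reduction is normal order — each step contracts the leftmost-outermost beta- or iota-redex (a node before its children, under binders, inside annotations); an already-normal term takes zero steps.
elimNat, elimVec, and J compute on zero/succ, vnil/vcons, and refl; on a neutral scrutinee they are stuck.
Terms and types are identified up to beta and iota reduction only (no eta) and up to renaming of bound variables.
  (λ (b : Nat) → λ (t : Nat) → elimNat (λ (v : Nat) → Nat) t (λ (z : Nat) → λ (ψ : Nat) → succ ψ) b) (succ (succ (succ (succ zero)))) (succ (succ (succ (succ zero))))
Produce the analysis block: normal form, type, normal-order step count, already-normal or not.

normal form:
  succ (succ (succ (succ (succ (succ (succ (succ zero)))))))
the term's type:
  Nat
normal-order step count: 15
already normal: no
first contracted redex: a beta-redex


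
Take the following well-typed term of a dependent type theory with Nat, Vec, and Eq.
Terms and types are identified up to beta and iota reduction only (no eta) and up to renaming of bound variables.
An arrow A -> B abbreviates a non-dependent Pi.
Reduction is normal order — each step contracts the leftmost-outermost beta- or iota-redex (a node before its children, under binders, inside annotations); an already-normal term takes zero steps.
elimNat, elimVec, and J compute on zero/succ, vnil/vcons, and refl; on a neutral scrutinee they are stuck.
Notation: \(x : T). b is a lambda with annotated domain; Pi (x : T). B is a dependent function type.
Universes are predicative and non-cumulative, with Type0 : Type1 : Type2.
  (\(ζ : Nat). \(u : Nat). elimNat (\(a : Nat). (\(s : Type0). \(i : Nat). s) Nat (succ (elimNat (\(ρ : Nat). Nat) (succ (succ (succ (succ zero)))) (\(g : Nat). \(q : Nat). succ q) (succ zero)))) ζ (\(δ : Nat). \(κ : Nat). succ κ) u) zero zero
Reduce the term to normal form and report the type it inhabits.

resulting normal form:
  zero
type:
  Nat
observation: 3 normal-order steps normalize the term, beginning with a beta-redex.


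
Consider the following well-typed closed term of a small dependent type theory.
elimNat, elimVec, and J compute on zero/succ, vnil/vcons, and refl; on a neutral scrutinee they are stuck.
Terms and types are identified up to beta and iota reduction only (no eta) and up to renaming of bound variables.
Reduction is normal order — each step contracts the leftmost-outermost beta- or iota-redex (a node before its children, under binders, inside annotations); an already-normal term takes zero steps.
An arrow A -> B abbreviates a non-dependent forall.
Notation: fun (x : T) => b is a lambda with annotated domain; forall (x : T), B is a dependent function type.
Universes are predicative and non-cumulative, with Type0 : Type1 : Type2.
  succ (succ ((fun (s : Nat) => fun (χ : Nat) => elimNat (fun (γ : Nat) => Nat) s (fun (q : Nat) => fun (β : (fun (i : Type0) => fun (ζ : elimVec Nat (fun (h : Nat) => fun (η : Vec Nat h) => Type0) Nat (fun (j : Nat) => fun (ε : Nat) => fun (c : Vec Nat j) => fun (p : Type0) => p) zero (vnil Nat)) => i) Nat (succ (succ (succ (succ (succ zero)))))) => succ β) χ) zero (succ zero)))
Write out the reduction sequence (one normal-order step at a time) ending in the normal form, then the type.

reduction (normal order):
  succ (succ ((fun (s : Nat) => fun (χ : Nat) => elimNat (fun (γ : Nat) => Nat) s (fun (q : Nat) => fun (β : (fun (i : Type0) => fun (ζ : elimVec Nat (fun (h : Nat) => fun (η : Vec Nat h) => Type0) Nat (fun (j : Nat) => fun (ε : Nat) => fun (c : Vec Nat j) => fun (p : Type0) => p) zero (vnil Nat)) => i) Nat (succ (succ (succ (succ (succ zero)))))) => succ β) χ) zero (succ zero)))
  ~> succ (succ ((fun (s : Nat) => elimNat (fun (χ : Nat) => Nat) zero (fun (γ : Nat) => fun (q : (fun (β : Type0) => fun (i : elimVec Nat (fun (ζ : Nat) => fun (h : Vec Nat ζ) => Type0) Nat (fun (η : Nat) => fun (j : Nat) => fun (ε : Vec Nat η) => fun (c : Type0) => c) zero (vnil Nat)) => β) Nat (succ (succ (succ (succ (succ zero)))))) => succ q) s) (succ zero)))
  ~> succ (succ (elimNat (fun (s : Nat) => Nat) zero (fun (χ : Nat) => fun (γ : (fun (q : Type0) => fun (β : elimVec Nat (fun (i : Nat) => fun (ζ : Vec Nat i) => Type0) Nat (fun (h : Nat) => fun (η : Nat) => fun (j : Vec Nat h) => fun (ε : Type0) => ε) zero (vnil Nat)) => q) Nat (succ (succ (succ (succ (succ zero)))))) => succ γ) (succ zero)))
  ~> succ (succ ((fun (s : Nat) => fun (χ : (fun (γ : Type0) => fun (q : elimVec Nat (fun (β : Nat) => fun (i : Vec Nat β) => Type0) Nat (fun (ζ : Nat) => fun (h : Nat) => fun (η : Vec Nat ζ) => fun (j : Type0) => j) zero (vnil Nat)) => γ) Nat (succ (succ (succ (succ (succ zero)))))) => succ χ) zero (elimNat (fun (ε : Nat) => Nat) zero (fun (c : Nat) => fun (p : (fun (y : Type0) => fun (e : elimVec Nat (fun (x : Nat) => fun (o : Vec Nat x) => Type0) Nat (fun (k : Nat) => fun (b : Nat) => fun (f : Vec Nat k) => fun (σ : Type0) => σ) zero (vnil Nat)) => y) Nat (succ (succ (succ (succ (succ zero)))))) => succ p) zero)))
  ~> succ (succ ((fun (s : (fun (χ : Type0) => fun (γ : elimVec Nat (fun (q : Nat) => fun (β : Vec Nat q) => Type0) Nat (fun (i : Nat) => fun (ζ : Nat) => fun (h : Vec Nat i) => fun (η : Type0) => η) zero (vnil Nat)) => χ) Nat (succ (succ (succ (succ (succ zero)))))) => succ s) (elimNat (fun (j : Nat) => Nat) zero (fun (ε : Nat) => fun (c : (fun (p : Type0) => fun (y : elimVec Nat (fun (e : Nat) => fun (x : Vec Nat e) => Type0) Nat (fun (o : Nat) => fun (k : Nat) => fun (b : Vec Nat o) => fun (f : Type0) => f) zero (vnil Nat)) => p) Nat (succ (succ (succ (succ (succ zero)))))) => succ c) zero)))
  ~> succ (succ (succ (elimNat (fun (s : Nat) => Nat) zero (fun (χ : Nat) => fun (γ : (fun (q : Type0) => fun (β : elimVec Nat (fun (i : Nat) => fun (ζ : Vec Nat i) => Type0) Nat (fun (h : Nat) => fun (η : Nat) => fun (j : Vec Nat h) => fun (ε : Type0) => ε) zero (vnil Nat)) => q) Nat (succ (succ (succ (succ (succ zero)))))) => succ γ) zero)))
  ~> succ (succ (succ zero))
type:
  Nat


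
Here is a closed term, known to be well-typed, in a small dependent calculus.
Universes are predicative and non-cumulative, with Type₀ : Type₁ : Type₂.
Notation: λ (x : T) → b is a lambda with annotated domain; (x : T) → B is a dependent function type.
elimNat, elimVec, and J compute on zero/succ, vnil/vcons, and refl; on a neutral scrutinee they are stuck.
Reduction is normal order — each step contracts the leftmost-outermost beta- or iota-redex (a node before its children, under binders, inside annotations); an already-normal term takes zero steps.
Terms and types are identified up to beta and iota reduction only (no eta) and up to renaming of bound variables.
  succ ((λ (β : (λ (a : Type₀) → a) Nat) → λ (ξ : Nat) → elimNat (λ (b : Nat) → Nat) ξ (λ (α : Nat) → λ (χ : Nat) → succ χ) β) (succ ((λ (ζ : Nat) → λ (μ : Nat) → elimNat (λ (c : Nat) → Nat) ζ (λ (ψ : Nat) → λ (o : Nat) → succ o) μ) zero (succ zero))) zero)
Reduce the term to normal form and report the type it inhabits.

reduced normal form:
  succ (succ (succ zero))
type:
  Nat


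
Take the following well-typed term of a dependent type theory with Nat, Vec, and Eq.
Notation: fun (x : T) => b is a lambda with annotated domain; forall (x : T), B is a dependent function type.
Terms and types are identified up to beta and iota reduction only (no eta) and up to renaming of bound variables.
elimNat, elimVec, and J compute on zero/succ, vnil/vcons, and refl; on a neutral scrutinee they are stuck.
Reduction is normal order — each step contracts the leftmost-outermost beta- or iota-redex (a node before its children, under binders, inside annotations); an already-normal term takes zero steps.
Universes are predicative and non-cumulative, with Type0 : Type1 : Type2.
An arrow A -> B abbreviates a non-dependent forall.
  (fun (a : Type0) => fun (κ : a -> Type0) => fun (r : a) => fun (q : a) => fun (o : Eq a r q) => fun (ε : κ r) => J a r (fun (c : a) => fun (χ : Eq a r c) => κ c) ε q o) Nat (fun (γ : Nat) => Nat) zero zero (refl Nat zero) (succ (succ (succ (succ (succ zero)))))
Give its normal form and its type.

normal form:
  succ (succ (succ (succ (succ zero))))
inferred type:
  Nat


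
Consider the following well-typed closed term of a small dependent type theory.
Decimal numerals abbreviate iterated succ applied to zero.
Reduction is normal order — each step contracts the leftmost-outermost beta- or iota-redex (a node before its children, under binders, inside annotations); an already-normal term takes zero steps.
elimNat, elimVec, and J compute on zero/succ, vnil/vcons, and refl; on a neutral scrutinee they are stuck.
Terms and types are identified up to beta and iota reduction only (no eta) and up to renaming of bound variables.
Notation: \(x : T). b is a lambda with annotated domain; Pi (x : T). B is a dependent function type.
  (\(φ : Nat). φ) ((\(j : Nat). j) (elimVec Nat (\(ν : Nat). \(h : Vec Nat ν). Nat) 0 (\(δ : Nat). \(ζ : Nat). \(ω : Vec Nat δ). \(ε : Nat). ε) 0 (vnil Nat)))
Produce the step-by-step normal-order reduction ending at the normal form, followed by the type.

reduction (normal order):
  (\(φ : Nat). φ) ((\(j : Nat). j) (elimVec Nat (\(ν : Nat). \(h : Vec Nat ν). Nat) 0 (\(δ : Nat). \(ζ : Nat). \(ω : Vec Nat δ). \(ε : Nat). ε) 0 (vnil Nat)))
  ~> (\(φ : Nat). φ) (elimVec Nat (\(j : Nat). \(ν : Vec Nat j). Nat) 0 (\(h : Nat). \(δ : Nat). \(ζ : Vec Nat h). \(ω : Nat). ω) 0 (vnil Nat))
  ~> elimVec Nat (\(φ : Nat). \(j : Vec Nat φ). Nat) 0 (\(ν : Nat). \(h : Nat). \(δ : Vec Nat ν). \(ζ : Nat). ζ) 0 (vnil Nat)
  ~> 0
the term's type:
  Nat


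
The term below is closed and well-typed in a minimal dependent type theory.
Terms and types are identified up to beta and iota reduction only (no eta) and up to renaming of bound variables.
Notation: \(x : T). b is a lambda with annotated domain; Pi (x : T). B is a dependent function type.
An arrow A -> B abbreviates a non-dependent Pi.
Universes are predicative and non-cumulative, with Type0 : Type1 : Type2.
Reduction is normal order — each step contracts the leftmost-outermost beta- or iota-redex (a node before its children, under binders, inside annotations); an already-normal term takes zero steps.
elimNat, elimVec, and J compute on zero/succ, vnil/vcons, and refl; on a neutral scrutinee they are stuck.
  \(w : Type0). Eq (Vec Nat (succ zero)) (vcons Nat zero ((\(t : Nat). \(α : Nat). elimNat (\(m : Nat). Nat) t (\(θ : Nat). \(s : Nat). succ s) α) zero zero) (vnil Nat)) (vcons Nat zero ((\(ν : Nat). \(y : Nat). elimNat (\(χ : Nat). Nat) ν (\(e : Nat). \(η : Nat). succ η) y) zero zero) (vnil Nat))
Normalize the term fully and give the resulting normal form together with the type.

normal form:
  \(w : Type0). Eq (Vec Nat (succ zero)) (vcons Nat zero zero (vnil Nat)) (vcons Nat zero zero (vnil Nat))
the term's type:
  Type0 -> Type0
observation: contracting a beta-redex first, the term normalizes in 6 steps.


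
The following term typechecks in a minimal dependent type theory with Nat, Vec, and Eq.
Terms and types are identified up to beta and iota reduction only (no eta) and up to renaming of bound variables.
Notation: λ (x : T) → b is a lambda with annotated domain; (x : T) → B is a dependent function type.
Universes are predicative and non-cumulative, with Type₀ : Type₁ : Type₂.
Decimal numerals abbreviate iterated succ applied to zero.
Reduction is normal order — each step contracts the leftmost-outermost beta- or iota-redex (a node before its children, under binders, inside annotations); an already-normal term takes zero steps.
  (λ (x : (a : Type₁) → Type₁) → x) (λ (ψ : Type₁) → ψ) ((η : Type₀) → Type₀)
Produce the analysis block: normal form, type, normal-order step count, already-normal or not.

normal form:
  (x : Type₀) → Type₀
inferred type:
  Type₁
reduction steps (normal order): 2
already normal: no
first contracted redex: a beta-redex


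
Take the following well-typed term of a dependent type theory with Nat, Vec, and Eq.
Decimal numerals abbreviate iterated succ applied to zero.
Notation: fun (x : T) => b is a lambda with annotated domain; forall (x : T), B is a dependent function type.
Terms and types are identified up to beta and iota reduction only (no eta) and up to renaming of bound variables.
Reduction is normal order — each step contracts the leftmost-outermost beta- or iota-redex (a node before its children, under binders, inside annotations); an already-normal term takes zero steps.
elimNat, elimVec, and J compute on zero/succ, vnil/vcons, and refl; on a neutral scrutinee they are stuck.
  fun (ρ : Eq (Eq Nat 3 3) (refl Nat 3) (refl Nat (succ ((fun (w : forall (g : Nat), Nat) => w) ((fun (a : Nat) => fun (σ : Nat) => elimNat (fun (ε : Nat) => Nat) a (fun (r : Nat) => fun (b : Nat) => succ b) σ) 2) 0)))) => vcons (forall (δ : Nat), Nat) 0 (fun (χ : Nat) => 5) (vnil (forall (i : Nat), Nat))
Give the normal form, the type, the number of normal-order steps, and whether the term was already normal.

reduced normal form:
  fun (ρ : Eq (Eq Nat 3 3) (refl Nat 3) (refl Nat 3)) => vcons (forall (w : Nat), Nat) 0 (fun (g : Nat) => 5) (vnil (forall (a : Nat), Nat))
type:
  forall (ρ : Eq (Eq Nat 3 3) (refl Nat 3) (refl Nat 3)), Vec (forall (w : Nat), Nat) 1
reduction steps (normal order): 4
already normal: no
first contracted redex: a beta-redex


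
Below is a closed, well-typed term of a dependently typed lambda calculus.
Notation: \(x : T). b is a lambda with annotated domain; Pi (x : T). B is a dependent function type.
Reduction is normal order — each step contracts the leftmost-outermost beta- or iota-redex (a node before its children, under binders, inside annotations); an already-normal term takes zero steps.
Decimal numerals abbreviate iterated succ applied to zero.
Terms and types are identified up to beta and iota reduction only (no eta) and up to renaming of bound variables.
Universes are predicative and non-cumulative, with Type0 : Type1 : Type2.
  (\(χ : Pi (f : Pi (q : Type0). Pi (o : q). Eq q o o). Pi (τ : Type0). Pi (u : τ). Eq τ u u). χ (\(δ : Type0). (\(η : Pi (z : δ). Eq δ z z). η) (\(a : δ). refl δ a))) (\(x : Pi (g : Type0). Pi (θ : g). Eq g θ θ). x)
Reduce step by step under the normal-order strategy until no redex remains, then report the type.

reduction (normal order):
  (\(χ : Pi (f : Pi (q : Type0). Pi (o : q). Eq q o o). Pi (τ : Type0). Pi (u : τ). Eq τ u u). χ (\(δ : Type0). (\(η : Pi (z : δ). Eq δ z z). η) (\(a : δ). refl δ a))) (\(x : Pi (g : Type0). Pi (θ : g). Eq g θ θ). x)
  ~> (\(χ : Pi (f : Type0). Pi (q : f). Eq f q q). χ) (\(o : Type0). (\(τ : Pi (u : o). Eq o u u). τ) (\(δ : o). refl o δ))
  ~> \(χ : Type0). (\(f : Pi (q : χ). Eq χ q q). f) (\(o : χ). refl χ o)
  ~> \(χ : Type0). \(f : χ). refl χ f
inferred type:
  Pi (χ : Type0). Pi (f : χ). Eq χ f f


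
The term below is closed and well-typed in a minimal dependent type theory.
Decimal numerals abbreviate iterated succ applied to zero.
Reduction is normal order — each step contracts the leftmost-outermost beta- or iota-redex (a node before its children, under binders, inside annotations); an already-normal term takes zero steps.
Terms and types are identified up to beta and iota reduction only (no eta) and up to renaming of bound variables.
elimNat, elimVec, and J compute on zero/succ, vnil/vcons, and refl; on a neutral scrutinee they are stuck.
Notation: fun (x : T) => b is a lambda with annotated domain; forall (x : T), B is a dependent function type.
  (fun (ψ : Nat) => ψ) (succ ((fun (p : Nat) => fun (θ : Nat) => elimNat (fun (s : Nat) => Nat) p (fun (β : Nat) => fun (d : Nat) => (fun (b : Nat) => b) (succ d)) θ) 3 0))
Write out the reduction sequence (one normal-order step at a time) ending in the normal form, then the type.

normal-order reduction sequence:
  (fun (ψ : Nat) => ψ) (succ ((fun (p : Nat) => fun (θ : Nat) => elimNat (fun (s : Nat) => Nat) p (fun (β : Nat) => fun (d : Nat) => (fun (b : Nat) => b) (succ d)) θ) 3 0))
  ~> succ ((fun (ψ : Nat) => fun (p : Nat) => elimNat (fun (θ : Nat) => Nat) ψ (fun (s : Nat) => fun (β : Nat) => (fun (d : Nat) => d) (succ β)) p) 3 0)
  ~> succ ((fun (ψ : Nat) => elimNat (fun (p : Nat) => Nat) 3 (fun (θ : Nat) => fun (s : Nat) => (fun (β : Nat) => β) (succ s)) ψ) 0)
  ~> succ (elimNat (fun (ψ : Nat) => Nat) 3 (fun (p : Nat) => fun (θ : Nat) => (fun (s : Nat) => s) (succ θ)) 0)
  ~> 4
the term's type:
  Nat


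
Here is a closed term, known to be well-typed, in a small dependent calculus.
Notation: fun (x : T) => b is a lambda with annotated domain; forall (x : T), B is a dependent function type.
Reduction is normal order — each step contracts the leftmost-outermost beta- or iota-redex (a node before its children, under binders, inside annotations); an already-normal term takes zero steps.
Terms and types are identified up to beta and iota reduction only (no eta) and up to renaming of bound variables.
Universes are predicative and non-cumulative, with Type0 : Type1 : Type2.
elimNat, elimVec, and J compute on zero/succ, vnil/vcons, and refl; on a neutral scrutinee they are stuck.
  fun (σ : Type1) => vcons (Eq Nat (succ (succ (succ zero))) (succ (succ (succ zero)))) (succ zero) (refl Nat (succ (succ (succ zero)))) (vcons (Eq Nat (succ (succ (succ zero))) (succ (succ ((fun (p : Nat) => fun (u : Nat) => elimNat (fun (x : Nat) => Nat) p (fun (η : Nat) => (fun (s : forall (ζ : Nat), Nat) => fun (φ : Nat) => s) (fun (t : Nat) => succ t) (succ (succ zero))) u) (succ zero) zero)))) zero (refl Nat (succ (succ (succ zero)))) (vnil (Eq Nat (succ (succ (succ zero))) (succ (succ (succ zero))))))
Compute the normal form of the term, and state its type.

reduced normal form:
  fun (σ : Type1) => vcons (Eq Nat (succ (succ (succ zero))) (succ (succ (succ zero)))) (succ zero) (refl Nat (succ (succ (succ zero)))) (vcons (Eq Nat (succ (succ (succ zero))) (succ (succ (succ zero)))) zero (refl Nat (succ (succ (succ zero)))) (vnil (Eq Nat (succ (succ (succ zero))) (succ (succ (succ zero))))))
inferred type:
  forall (σ : Type1), Vec (Eq Nat (succ (succ (succ zero))) (succ (succ (succ zero)))) (succ (succ zero))


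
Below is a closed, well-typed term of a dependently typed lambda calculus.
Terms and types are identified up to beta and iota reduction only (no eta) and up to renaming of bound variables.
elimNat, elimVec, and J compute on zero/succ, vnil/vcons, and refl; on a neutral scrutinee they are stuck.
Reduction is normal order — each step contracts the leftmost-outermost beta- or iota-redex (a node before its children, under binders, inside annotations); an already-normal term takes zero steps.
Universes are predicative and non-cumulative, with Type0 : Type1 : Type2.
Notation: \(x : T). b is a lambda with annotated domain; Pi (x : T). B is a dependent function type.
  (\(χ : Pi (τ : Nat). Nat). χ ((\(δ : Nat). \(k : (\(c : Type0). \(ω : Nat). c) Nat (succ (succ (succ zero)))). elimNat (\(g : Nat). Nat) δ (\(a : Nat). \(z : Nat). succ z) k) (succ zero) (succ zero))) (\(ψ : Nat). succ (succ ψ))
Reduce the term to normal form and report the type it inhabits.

normal form:
  succ (succ (succ (succ zero)))
inferred type:
  Nat
observation: reduction starts at a beta-redex, and 8 normal-order steps reach the normal form.


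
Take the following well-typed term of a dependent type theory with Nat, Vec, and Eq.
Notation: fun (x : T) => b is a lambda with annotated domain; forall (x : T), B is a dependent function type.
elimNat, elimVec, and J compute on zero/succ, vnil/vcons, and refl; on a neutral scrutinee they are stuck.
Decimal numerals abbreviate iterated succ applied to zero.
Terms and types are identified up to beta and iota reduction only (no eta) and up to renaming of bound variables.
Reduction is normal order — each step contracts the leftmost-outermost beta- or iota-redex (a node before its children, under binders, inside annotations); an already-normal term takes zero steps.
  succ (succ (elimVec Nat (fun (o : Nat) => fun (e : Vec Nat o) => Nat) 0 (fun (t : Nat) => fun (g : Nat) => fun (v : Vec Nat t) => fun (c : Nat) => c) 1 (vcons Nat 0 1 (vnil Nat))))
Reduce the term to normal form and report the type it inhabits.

resulting normal form:
  2
inferred type:
  Nat


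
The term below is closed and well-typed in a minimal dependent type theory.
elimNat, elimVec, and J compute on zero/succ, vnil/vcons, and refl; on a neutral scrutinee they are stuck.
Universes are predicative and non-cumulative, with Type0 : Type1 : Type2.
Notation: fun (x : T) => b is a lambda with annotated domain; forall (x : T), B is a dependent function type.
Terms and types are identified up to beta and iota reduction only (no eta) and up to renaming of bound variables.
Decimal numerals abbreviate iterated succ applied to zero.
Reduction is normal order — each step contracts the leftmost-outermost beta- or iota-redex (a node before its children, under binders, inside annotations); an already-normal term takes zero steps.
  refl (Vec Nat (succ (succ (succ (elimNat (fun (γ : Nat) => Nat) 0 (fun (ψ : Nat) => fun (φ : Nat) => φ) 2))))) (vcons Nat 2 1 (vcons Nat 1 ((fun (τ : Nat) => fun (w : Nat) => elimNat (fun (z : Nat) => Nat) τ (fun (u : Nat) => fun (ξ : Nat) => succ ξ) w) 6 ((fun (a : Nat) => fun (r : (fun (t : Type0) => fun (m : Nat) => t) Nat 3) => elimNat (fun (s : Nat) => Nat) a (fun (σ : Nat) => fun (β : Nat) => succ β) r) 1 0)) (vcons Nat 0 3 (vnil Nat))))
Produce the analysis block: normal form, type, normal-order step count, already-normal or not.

resulting normal form:
  refl (Vec Nat 3) (vcons Nat 2 1 (vcons Nat 1 7 (vcons Nat 0 3 (vnil Nat))))
type:
  Eq (Vec Nat 3) (vcons Nat 2 1 (vcons Nat 1 7 (vcons Nat 0 3 (vnil Nat)))) (vcons Nat 2 1 (vcons Nat 1 7 (vcons Nat 0 3 (vnil Nat))))
steps to reach normal form (normal order): 16
term was already normal: no
first redex: an elimNat iota-redex


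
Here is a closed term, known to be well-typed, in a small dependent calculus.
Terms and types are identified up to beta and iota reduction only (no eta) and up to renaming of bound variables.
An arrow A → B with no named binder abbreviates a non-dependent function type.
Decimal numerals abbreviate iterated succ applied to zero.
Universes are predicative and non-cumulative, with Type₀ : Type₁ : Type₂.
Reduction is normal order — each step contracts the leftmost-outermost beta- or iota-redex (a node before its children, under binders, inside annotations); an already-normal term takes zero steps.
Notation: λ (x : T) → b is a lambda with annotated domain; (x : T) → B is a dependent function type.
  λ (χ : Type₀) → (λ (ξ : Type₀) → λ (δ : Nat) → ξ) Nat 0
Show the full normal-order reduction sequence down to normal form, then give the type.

normal-order reduction sequence:
  λ (χ : Type₀) → (λ (ξ : Type₀) → λ (δ : Nat) → ξ) Nat 0
  ~> λ (χ : Type₀) → (λ (ξ : Nat) → Nat) 0
  ~> λ (χ : Type₀) → Nat
inferred type:
  Type₀ → Type₀


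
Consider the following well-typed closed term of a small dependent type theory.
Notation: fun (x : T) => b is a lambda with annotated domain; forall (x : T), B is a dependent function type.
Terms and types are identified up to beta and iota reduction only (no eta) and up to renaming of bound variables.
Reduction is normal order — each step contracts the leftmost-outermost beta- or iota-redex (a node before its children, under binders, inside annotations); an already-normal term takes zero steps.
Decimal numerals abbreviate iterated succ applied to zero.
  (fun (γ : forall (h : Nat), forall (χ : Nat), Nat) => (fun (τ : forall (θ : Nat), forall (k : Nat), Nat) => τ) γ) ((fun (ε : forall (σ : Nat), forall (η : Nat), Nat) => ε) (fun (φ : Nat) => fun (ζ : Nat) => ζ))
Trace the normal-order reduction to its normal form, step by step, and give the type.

normal-order reduction:
  (fun (γ : forall (h : Nat), forall (χ : Nat), Nat) => (fun (τ : forall (θ : Nat), forall (k : Nat), Nat) => τ) γ) ((fun (ε : forall (σ : Nat), forall (η : Nat), Nat) => ε) (fun (φ : Nat) => fun (ζ : Nat) => ζ))
  ~> (fun (γ : forall (h : Nat), forall (χ : Nat), Nat) => γ) ((fun (τ : forall (θ : Nat), forall (k : Nat), Nat) => τ) (fun (ε : Nat) => fun (σ : Nat) => σ))
  ~> (fun (γ : forall (h : Nat), forall (χ : Nat), Nat) => γ) (fun (τ : Nat) => fun (θ : Nat) => θ)
  ~> fun (γ : Nat) => fun (h : Nat) => h
type:
  forall (γ : Nat), forall (h : Nat), Nat


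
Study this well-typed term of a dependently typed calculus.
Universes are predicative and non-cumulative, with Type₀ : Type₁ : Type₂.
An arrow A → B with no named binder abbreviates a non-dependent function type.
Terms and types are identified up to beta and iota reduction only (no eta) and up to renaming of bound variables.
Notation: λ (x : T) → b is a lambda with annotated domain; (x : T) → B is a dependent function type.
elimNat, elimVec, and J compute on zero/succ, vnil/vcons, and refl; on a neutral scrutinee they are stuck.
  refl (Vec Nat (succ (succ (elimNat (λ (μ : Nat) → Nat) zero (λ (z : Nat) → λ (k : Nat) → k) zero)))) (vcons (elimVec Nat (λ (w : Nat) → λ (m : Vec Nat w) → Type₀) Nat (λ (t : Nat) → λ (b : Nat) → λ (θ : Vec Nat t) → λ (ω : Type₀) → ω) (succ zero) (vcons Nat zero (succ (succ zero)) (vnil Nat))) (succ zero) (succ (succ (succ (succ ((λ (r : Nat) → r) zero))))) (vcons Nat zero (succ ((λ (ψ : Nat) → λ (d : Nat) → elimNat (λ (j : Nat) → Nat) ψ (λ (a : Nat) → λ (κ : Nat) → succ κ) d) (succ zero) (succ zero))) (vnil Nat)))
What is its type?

type:
  Eq (Vec Nat (succ (succ zero))) (vcons Nat (succ zero) (succ (succ (succ (succ zero)))) (vcons Nat zero (succ (succ (succ zero))) (vnil Nat))) (vcons Nat (succ zero) (succ (succ (succ (succ zero)))) (vcons Nat zero (succ (succ (succ zero))) (vnil Nat)))


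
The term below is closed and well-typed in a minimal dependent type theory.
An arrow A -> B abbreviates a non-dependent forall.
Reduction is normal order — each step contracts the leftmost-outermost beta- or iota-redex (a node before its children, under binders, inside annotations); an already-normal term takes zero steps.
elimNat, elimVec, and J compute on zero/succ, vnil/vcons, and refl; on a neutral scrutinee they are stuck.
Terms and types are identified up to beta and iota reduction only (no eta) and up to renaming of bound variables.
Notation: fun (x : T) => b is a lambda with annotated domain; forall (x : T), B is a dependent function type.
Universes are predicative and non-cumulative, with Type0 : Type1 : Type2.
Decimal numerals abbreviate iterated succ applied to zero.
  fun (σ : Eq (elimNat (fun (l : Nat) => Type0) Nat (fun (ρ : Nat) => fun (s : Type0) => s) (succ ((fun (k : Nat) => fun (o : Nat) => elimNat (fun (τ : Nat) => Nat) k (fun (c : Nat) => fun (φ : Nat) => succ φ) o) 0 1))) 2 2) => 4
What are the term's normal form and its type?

normal form:
  fun (σ : Eq Nat 2 2) => 4
the term's type:
  Eq Nat 2 2 -> Nat
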